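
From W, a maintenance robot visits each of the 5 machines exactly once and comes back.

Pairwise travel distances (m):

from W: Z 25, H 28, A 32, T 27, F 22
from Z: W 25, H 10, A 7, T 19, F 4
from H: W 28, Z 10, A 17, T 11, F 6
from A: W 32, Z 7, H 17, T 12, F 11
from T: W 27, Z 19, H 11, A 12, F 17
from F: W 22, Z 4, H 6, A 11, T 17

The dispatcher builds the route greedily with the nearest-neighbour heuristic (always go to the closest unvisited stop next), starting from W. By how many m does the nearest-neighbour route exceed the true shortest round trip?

1 m longer than the optimal tour.

W: F=22, Z=25, T=27, H=28, A=32 ⇒ F
F: Z=4, H=6, A=11, T=17 ⇒ Z
Z: A=7, H=10, T=19 ⇒ A
A: T=12, H=17 ⇒ T
T: H=11 ⇒ H
NN route W → F → Z → A → T → H → W costs 84.
Optimal: W → Z → A → T → H → F → W costs 83 (by enumerating all 60 distinct tours).
Excess = 84 − 83 = 1.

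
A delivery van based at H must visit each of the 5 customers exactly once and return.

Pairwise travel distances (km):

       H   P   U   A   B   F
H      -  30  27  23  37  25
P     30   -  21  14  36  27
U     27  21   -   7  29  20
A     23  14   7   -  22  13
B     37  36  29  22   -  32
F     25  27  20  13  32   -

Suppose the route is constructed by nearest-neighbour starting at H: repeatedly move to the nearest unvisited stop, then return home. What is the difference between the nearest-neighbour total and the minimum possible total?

From H: A=23, F=25, U=27, P=30, B=37 → choose A (23).
From A: U=7, F=13, P=14, B=22 → choose U (7).
From U: F=20, P=21, B=29 → choose F (20).
From F: P=27, B=32 → choose P (27).
From P: B=36 → choose B (36).
NN route H → A → U → F → P → B → H costs 150.
Optimal: H → P → U → A → B → F → H costs 137 (by enumerating all 60 distinct tours).
Excess = 150 − 137 = 13.

Excess over optimum: 13 km.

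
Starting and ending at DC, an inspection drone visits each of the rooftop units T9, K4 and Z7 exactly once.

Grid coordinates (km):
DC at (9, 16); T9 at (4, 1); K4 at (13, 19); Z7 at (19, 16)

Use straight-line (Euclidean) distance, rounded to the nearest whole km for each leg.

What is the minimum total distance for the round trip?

49 km — the shortest possible round trip.

DC→T9→K4→Z7→DC: 16+20+7+10 = 53
DC→T9→Z7→K4→DC: 16+21+7+5 = 49
DC→K4→T9→Z7→DC: 5+20+21+10 = 56
The minimum is 49.
One optimal route: DC → T9 → Z7 → K4 → DC (or its reverse).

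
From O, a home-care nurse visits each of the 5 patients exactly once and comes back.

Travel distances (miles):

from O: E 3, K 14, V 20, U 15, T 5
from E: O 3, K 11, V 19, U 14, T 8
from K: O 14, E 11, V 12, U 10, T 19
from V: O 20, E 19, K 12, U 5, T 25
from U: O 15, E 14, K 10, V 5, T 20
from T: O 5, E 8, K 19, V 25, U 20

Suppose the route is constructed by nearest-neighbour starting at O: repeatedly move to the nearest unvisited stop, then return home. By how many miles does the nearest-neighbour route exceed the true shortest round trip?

9 miles longer than the optimal tour.

O: E=3, T=5, K=14, U=15, V=20 ⇒ E
E: T=8, K=11, U=14, V=19 ⇒ T
T: K=19, U=20, V=25 ⇒ K
K: U=10, V=12 ⇒ U
U: V=5 ⇒ V
NN route O → E → T → K → U → V → O costs 65.
Optimal: O → E → K → V → U → T → O costs 56 (by enumerating all 60 distinct tours).
Excess = 65 − 56 = 9.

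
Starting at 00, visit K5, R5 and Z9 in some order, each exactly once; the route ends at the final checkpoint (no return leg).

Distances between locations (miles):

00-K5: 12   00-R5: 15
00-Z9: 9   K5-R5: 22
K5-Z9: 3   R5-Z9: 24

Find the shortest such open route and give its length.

There are 3! = 6 possible orderings.
00→K5→R5→Z9: 12+22+24 = 58
00→K5→Z9→R5: 12+3+24 = 39
00→R5→K5→Z9: 15+22+3 = 40
00→R5→Z9→K5: 15+24+3 = 42
00→Z9→K5→R5: 9+3+22 = 34
00→Z9→R5→K5: 9+24+22 = 55
The minimum is 34.
One shortest path: 00 → Z9 → K5 → R5.

Minimum one-way distance = 34 miles.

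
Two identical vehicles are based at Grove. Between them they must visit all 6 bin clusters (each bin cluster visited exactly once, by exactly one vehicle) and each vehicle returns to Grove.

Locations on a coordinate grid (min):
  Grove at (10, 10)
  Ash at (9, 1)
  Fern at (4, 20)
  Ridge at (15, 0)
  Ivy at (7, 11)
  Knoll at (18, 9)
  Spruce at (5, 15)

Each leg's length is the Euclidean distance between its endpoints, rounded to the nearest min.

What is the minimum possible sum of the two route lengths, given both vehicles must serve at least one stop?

Check every non-empty split of the stops between the two vehicles; for each half take its own optimal tour:
  {Ash} + {Fern, Ridge, Ivy, Knoll, Spruce}: 18 + 50 = 68
  {Fern} + {Ash, Ridge, Ivy, Knoll, Spruce}: 24 + 44 = 68
  {Ash, Fern} + {Ridge, Ivy, Knoll, Spruce}: 41 + 41 = 82
  {Ridge} + {Ash, Fern, Ivy, Knoll, Spruce}: 22 + 51 = 73
  {Ash, Ridge} + {Fern, Ivy, Knoll, Spruce}: 26 + 38 = 64
  {Fern, Ridge} + {Ash, Ivy, Knoll, Spruce}: 46 + 41 = 87
  … (31 splits in total)
  {Ash, Ridge, Knoll} + {Fern, Ivy, Spruce}: 32 + 24 = 56  ← best
Best: vehicle 1 Grove → Ash → Ridge → Knoll → Grove = 32; vehicle 2 Grove → Fern → Spruce → Ivy → Grove = 24; combined 56.

56 min — the smallest possible combined total.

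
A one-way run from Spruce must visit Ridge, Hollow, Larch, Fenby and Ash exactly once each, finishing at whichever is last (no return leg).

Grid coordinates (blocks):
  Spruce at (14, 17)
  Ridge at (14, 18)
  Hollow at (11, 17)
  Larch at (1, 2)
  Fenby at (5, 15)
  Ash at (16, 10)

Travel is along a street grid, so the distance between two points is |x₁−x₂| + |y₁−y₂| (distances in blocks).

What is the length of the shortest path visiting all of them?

There are 5! = 120 possible orderings.
Spruce→Ridge→Hollow→Larch→Fenby→Ash: 1+4+25+17+16 = 63
Spruce→Ridge→Hollow→Larch→Ash→Fenby: 1+4+25+23+16 = 69
Spruce→Ridge→Hollow→Fenby→Larch→Ash: 1+4+8+17+23 = 53
Spruce→Ridge→Hollow→Fenby→Ash→Larch: 1+4+8+16+23 = 52
Spruce→Ridge→Hollow→Ash→Larch→Fenby: 1+4+12+23+17 = 57
Spruce→Ridge→Hollow→Ash→Fenby→Larch: 1+4+12+16+17 = 50
Spruce→Ridge→Larch→Hollow→Fenby→Ash: 1+29+25+8+16 = 79
Spruce→Ridge→Larch→Hollow→Ash→Fenby: 1+29+25+12+16 = 83
Spruce→Ridge→Larch→Fenby→Hollow→Ash: 1+29+17+8+12 = 67
Spruce→Ridge→Larch→Fenby→Ash→Hollow: 1+29+17+16+12 = 75
Spruce→Ridge→Larch→Ash→Hollow→Fenby: 1+29+23+12+8 = 73
Spruce→Ridge→Larch→Ash→Fenby→Hollow: 1+29+23+16+8 = 77
Spruce→Ridge→Fenby→Hollow→Larch→Ash: 1+12+8+25+23 = 69
Spruce→Ridge→Fenby→Hollow→Ash→Larch: 1+12+8+12+23 = 56
… (106 more)
Spruce→Ridge→Ash→Hollow→Fenby→Larch: 1+10+12+8+17 = 48  ← best
The minimum is 48.
One shortest path: Spruce → Ridge → Ash → Hollow → Fenby → Larch.

48 blocks — the minimum one-way total.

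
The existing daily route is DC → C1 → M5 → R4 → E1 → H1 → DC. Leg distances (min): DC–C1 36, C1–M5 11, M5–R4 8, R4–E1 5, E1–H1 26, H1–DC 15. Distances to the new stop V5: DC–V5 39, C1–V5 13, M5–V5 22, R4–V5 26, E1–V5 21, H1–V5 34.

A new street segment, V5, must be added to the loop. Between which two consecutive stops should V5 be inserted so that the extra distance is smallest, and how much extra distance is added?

Minimum extra distance: 16 min, inserting V5 between DC and C1.

Insertion cost between consecutive stops i–j is d(i,V5) + d(V5,j) − d(i,j):
  between DC and C1: 39 + 13 − 36 = 16
  between C1 and M5: 13 + 22 − 11 = 24
  between M5 and R4: 22 + 26 − 8 = 40
  between R4 and E1: 26 + 21 − 5 = 42
  between E1 and H1: 21 + 34 − 26 = 29
  between H1 and DC: 34 + 39 − 15 = 58
Cheapest insertion is between DC and C1, adding 16.
New total = 101 + 16 = 117.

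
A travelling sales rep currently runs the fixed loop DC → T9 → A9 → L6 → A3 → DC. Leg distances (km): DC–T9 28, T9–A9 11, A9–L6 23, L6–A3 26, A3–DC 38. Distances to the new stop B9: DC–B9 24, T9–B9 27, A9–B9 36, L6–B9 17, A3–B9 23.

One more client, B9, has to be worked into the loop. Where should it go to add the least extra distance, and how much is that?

Insertion cost between consecutive stops i–j is d(i,B9) + d(B9,j) − d(i,j):
  between DC and T9: 24 + 27 − 28 = 23
  between T9 and A9: 27 + 36 − 11 = 52
  between A9 and L6: 36 + 17 − 23 = 30
  between L6 and A3: 17 + 23 − 26 = 14
  between A3 and DC: 23 + 24 − 38 = 9
Cheapest insertion is between A3 and DC, adding 9.
New total = 126 + 9 = 135.

+9 km — insert B9 between A3 and DC.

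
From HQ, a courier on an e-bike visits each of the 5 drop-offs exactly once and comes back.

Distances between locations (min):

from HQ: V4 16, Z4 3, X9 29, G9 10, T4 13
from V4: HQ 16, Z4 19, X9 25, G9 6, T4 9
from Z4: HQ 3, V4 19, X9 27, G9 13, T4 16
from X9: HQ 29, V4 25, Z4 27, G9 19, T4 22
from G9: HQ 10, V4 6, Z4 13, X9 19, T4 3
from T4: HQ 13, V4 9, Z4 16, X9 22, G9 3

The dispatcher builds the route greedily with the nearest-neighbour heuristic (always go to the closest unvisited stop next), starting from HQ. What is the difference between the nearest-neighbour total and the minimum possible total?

The nearest-neighbour route is 5 min longer than optimal.

From HQ: Z4=3, G9=10, T4=13, V4=16, X9=29 → choose Z4 (3).
From Z4: G9=13, T4=16, V4=19, X9=27 → choose G9 (13).
From G9: T4=3, V4=6, X9=19 → choose T4 (3).
From T4: V4=9, X9=22 → choose V4 (9).
From V4: X9=25 → choose X9 (25).
NN route HQ → Z4 → G9 → T4 → V4 → X9 → HQ costs 82.
Optimal: HQ → V4 → G9 → T4 → X9 → Z4 → HQ costs 77 (by enumerating all 60 distinct tours).
Excess = 82 − 77 = 5.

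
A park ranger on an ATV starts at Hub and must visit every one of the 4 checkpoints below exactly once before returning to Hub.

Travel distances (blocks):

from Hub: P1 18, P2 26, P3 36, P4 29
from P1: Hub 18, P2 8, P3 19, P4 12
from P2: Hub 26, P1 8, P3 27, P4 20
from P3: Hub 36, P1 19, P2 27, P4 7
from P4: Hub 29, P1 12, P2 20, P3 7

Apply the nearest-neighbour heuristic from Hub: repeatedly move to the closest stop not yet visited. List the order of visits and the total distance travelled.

Hub → [P1:18 / P2:26 / P4:29 / P3:36] → P1 (18)
P1 → [P2:8 / P4:12 / P3:19] → P2 (8)
P2 → [P4:20 / P3:27] → P4 (20)
P4 → [P3:7] → P3 (7)
Return P3→Hub: 36.
Total = 18 + 8 + 20 + 7 + 36 = 89.

Nearest-neighbour total = 89 blocks; route Hub → P1 → P2 → P4 → P3 → Hub.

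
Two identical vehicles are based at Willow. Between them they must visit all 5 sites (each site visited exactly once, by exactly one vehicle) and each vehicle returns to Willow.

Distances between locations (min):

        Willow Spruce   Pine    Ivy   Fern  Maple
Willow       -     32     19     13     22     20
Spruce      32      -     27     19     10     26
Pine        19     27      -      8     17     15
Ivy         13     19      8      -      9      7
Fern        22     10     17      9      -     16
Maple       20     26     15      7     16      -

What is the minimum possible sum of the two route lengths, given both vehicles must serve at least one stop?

Minimum combined distance: 116 min.

Check every non-empty split of the stops between the two vehicles; for each half take its own optimal tour:
  {Spruce} + {Pine, Ivy, Fern, Maple}: 64 + 72 = 136
  {Pine} + {Spruce, Ivy, Fern, Maple}: 38 + 78 = 116
  {Spruce, Pine} + {Ivy, Fern, Maple}: 78 + 58 = 136
  {Ivy} + {Spruce, Pine, Fern, Maple}: 26 + 92 = 118
  {Spruce, Ivy} + {Pine, Fern, Maple}: 64 + 72 = 136
  {Pine, Ivy} + {Spruce, Fern, Maple}: 40 + 78 = 118
  … (15 splits in total)
Best: vehicle 1 Willow → Pine → Willow = 38; vehicle 2 Willow → Spruce → Fern → Ivy → Maple → Willow = 78; combined 116.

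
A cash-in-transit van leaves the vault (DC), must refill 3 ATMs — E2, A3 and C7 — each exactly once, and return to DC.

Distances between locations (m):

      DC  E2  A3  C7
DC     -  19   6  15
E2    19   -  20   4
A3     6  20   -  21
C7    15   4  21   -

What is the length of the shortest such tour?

Shortest round trip = 45 m.

DC → E2 → A3 → C7 → DC: 19+20+21+15 = 75
DC → E2 → C7 → A3 → DC: 19+4+21+6 = 50
DC → A3 → E2 → C7 → DC: 6+20+4+15 = 45
The minimum is 45.
One optimal route: DC → A3 → E2 → C7 → DC (or its reverse).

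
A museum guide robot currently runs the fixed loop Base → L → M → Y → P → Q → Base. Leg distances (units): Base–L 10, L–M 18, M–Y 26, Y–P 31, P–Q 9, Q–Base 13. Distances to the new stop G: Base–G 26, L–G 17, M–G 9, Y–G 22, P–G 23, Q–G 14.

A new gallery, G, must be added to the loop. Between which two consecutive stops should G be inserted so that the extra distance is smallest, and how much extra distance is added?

Minimum extra distance: 5, inserting G between M and Y.

Insertion cost between consecutive stops i–j is d(i,G) + d(G,j) − d(i,j):
  between Base and L: 26 + 17 − 10 = 33
  between L and M: 17 + 9 − 18 = 8
  between M and Y: 9 + 22 − 26 = 5
  between Y and P: 22 + 23 − 31 = 14
  between P and Q: 23 + 14 − 9 = 28
  between Q and Base: 14 + 26 − 13 = 27
Cheapest insertion is between M and Y, adding 5.
New total = 107 + 5 = 112.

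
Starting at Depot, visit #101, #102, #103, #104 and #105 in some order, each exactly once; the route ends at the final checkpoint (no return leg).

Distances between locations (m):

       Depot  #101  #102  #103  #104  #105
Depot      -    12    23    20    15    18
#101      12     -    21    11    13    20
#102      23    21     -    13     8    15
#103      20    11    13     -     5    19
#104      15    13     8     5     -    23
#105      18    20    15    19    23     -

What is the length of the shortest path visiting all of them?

There are 5! = 120 possible orderings.
Depot → #101 → #102 → #103 → #104 → #105: 12+21+13+5+23 = 74
Depot → #101 → #102 → #103 → #105 → #104: 12+21+13+19+23 = 88
Depot → #101 → #102 → #104 → #103 → #105: 12+21+8+5+19 = 65
Depot → #101 → #102 → #104 → #105 → #103: 12+21+8+23+19 = 83
Depot → #101 → #102 → #105 → #103 → #104: 12+21+15+19+5 = 72
Depot → #101 → #102 → #105 → #104 → #103: 12+21+15+23+5 = 76
Depot → #101 → #103 → #102 → #104 → #105: 12+11+13+8+23 = 67
Depot → #101 → #103 → #102 → #105 → #104: 12+11+13+15+23 = 74
Depot → #101 → #103 → #104 → #102 → #105: 12+11+5+8+15 = 51
Depot → #101 → #103 → #104 → #105 → #102: 12+11+5+23+15 = 66
Depot → #101 → #103 → #105 → #102 → #104: 12+11+19+15+8 = 65
Depot → #101 → #103 → #105 → #104 → #102: 12+11+19+23+8 = 73
Depot → #101 → #104 → #102 → #103 → #105: 12+13+8+13+19 = 65
Depot → #101 → #104 → #102 → #105 → #103: 12+13+8+15+19 = 67
… (106 more)
The minimum is 51.
One shortest path: Depot → #101 → #103 → #104 → #102 → #105.

Minimum one-way distance = 51 m.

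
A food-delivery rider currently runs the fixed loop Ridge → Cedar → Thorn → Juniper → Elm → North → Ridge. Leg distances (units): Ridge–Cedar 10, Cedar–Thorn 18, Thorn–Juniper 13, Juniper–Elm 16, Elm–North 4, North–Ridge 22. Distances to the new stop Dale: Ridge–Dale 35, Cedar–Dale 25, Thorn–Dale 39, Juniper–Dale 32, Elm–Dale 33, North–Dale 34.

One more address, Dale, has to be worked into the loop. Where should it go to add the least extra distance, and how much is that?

Insertion cost between consecutive stops i–j is d(i,Dale) + d(Dale,j) − d(i,j):
  between Ridge and Cedar: 35 + 25 − 10 = 50
  between Cedar and Thorn: 25 + 39 − 18 = 46
  between Thorn and Juniper: 39 + 32 − 13 = 58
  between Juniper and Elm: 32 + 33 − 16 = 49
  between Elm and North: 33 + 34 − 4 = 63
  between North and Ridge: 34 + 35 − 22 = 47
Cheapest insertion is between Cedar and Thorn, adding 46.
New total = 83 + 46 = 129.

Adding 46 by placing Dale on the Cedar–Thorn leg.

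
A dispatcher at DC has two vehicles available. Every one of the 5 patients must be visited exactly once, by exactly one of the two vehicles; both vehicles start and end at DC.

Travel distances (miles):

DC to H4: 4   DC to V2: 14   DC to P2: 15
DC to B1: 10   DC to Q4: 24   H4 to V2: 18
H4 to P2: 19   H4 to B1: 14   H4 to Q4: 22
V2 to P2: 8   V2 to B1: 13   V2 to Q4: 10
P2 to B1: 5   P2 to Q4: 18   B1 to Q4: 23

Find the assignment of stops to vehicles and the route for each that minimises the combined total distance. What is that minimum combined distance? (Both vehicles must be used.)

Minimum combined distance: 65 miles.

Check every non-empty split of the stops between the two vehicles; for each half take its own optimal tour:
  {H4} + {V2, P2, B1, Q4}: 8 + 57 = 65
  {V2} + {H4, P2, B1, Q4}: 28 + 59 = 87
  {H4, V2} + {P2, B1, Q4}: 36 + 57 = 93
  {P2} + {H4, V2, B1, Q4}: 30 + 59 = 89
  {H4, P2} + {V2, B1, Q4}: 38 + 57 = 95
  {V2, P2} + {H4, B1, Q4}: 37 + 59 = 96
  … (15 splits in total)
Best: vehicle 1 DC → H4 → DC = 8; vehicle 2 DC → V2 → Q4 → P2 → B1 → DC = 57; combined 65.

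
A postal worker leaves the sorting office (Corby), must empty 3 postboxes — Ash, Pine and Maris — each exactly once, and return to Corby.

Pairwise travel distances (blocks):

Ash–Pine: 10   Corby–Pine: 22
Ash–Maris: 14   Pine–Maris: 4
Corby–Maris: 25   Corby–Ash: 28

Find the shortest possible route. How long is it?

Shortest round trip = 67 blocks.

Corby → Ash → Pine → Maris → Corby: 28+10+4+25 = 67
Corby → Ash → Maris → Pine → Corby: 28+14+4+22 = 68
Corby → Pine → Ash → Maris → Corby: 22+10+14+25 = 71
The minimum is 67.
One optimal route: Corby → Ash → Pine → Maris → Corby (or its reverse).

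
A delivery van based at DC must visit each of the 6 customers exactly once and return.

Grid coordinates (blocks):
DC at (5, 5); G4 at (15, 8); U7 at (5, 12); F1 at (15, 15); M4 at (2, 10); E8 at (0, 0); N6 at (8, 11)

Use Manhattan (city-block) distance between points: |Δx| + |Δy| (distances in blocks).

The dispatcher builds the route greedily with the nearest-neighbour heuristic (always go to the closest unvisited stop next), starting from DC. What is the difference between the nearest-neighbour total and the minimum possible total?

DC: U7=7, M4=8, N6=9, E8=10, G4=13, F1=20 ⇒ U7
U7: N6=4, M4=5, F1=13, G4=14, E8=17 ⇒ N6
N6: M4=7, G4=10, F1=11, E8=19 ⇒ M4
M4: E8=12, G4=15, F1=18 ⇒ E8
E8: G4=23, F1=30 ⇒ G4
G4: F1=7 ⇒ F1
NN route DC → U7 → N6 → M4 → E8 → G4 → F1 → DC costs 80.
Optimal: DC → G4 → F1 → N6 → U7 → M4 → E8 → DC costs 62 (by enumerating all 360 distinct tours).
Excess = 80 − 62 = 18.

Excess over optimum: 18 blocks.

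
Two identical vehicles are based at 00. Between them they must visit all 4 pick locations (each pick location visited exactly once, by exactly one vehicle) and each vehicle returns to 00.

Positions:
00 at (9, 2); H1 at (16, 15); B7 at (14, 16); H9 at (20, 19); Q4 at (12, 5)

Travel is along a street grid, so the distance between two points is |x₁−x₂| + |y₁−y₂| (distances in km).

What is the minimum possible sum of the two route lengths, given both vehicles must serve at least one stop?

There are 2^3 − 1 = 7 ways to divide the 4 stops into two non-empty groups. For each, the best each vehicle can do is its own shortest tour through its group:
  {H1} + {B7, H9, Q4}: 40 + 56 = 96
  {B7} + {H1, H9, Q4}: 38 + 56 = 94
  {H1, B7} + {H9, Q4}: 42 + 56 = 98
  {H9} + {H1, B7, Q4}: 56 + 42 = 98
  {H1, H9} + {B7, Q4}: 56 + 38 = 94
  {B7, H9} + {H1, Q4}: 56 + 40 = 96
  … (7 splits in total)
  {H1, B7, H9} + {Q4}: 56 + 12 = 68  ← best
Best: vehicle 1 00 → H1 → H9 → B7 → 00 = 56; vehicle 2 00 → Q4 → 00 = 12; combined 68.

Minimum combined distance: 68 km.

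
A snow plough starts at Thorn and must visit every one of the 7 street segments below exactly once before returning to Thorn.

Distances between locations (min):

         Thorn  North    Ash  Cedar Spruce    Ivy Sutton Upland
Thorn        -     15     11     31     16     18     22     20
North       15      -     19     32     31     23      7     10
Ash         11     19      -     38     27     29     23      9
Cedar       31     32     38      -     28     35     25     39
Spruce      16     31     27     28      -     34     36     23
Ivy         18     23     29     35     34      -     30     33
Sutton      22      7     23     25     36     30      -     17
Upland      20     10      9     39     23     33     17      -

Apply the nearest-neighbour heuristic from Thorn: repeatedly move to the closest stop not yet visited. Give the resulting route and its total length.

Thorn → [Ash:11 / North:15 / Spruce:16 / Ivy:18 / Upland:20 / Sutton:22 / Cedar:31] → Ash (11)
Ash → [Upland:9 / North:19 / Sutton:23 / Spruce:27 / Ivy:29 / Cedar:38] → Upland (9)
Upland → [North:10 / Sutton:17 / Spruce:23 / Ivy:33 / Cedar:39] → North (10)
North → [Sutton:7 / Ivy:23 / Spruce:31 / Cedar:32] → Sutton (7)
Sutton → [Cedar:25 / Ivy:30 / Spruce:36] → Cedar (25)
Cedar → [Spruce:28 / Ivy:35] → Spruce (28)
Spruce → [Ivy:34] → Ivy (34)
Return Ivy→Thorn: 18.
Total = 11 + 9 + 10 + 7 + 25 + 28 + 34 + 18 = 142.

142 min along Thorn → Ash → Upland → North → Sutton → Cedar → Spruce → Ivy → Thorn.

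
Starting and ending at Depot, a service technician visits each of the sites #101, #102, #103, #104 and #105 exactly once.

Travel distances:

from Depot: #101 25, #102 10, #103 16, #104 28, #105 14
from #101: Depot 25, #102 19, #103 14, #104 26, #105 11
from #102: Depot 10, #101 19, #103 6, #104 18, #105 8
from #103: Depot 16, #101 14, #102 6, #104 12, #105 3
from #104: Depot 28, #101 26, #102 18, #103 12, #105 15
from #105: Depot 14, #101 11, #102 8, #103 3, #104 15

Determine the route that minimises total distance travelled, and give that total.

There are 60 distinct closed tours to check (reversals are equivalent).
Depot→#101→#102→#103→#104→#105→Depot: 25+19+6+12+15+14 = 91
Depot→#101→#102→#103→#105→#104→Depot: 25+19+6+3+15+28 = 96
Depot→#101→#102→#104→#103→#105→Depot: 25+19+18+12+3+14 = 91
Depot→#101→#102→#104→#105→#103→Depot: 25+19+18+15+3+16 = 96
Depot→#101→#102→#105→#103→#104→Depot: 25+19+8+3+12+28 = 95
Depot→#101→#102→#105→#104→#103→Depot: 25+19+8+15+12+16 = 95
Depot→#101→#103→#102→#104→#105→Depot: 25+14+6+18+15+14 = 92
Depot→#101→#103→#102→#105→#104→Depot: 25+14+6+8+15+28 = 96
Depot→#101→#103→#104→#102→#105→Depot: 25+14+12+18+8+14 = 91
Depot→#101→#103→#104→#105→#102→Depot: 25+14+12+15+8+10 = 84
Depot→#101→#103→#105→#102→#104→Depot: 25+14+3+8+18+28 = 96
Depot→#101→#103→#105→#104→#102→Depot: 25+14+3+15+18+10 = 85
Depot→#101→#104→#102→#103→#105→Depot: 25+26+18+6+3+14 = 92
Depot→#101→#104→#102→#105→#103→Depot: 25+26+18+8+3+16 = 96
… (46 more)
Depot→#101→#105→#103→#104→#102→Depot: 25+11+3+12+18+10 = 79  ← best
The minimum is 79.
One optimal route: Depot → #101 → #105 → #103 → #104 → #102 → Depot (or its reverse).

Shortest round trip = 79.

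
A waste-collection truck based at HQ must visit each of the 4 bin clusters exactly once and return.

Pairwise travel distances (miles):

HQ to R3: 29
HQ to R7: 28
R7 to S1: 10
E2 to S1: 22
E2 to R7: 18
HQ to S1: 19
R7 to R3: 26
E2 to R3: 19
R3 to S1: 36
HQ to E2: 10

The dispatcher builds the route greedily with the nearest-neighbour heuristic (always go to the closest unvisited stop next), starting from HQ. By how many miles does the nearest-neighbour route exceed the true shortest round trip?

HQ: E2=10, S1=19, R7=28, R3=29 ⇒ E2
E2: R7=18, R3=19, S1=22 ⇒ R7
R7: S1=10, R3=26 ⇒ S1
S1: R3=36 ⇒ R3
NN route HQ → E2 → R7 → S1 → R3 → HQ costs 103.
Optimal: HQ → E2 → R3 → R7 → S1 → HQ costs 84 (by enumerating all 12 distinct tours).
Excess = 103 − 84 = 19.

19 miles longer than the optimal tour.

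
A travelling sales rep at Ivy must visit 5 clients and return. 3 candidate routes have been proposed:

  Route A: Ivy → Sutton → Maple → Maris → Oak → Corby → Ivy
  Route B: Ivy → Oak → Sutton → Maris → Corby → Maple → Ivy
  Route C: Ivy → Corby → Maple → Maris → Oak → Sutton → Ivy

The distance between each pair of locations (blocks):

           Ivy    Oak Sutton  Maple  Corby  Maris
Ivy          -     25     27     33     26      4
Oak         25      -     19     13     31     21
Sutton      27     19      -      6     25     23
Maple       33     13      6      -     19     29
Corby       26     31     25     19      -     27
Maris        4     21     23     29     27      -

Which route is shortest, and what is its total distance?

140 blocks — Route A is the shortest.

Route A: 27 + 6 + 29 + 21 + 31 + 26 = 140
Route B: 25 + 19 + 23 + 27 + 19 + 33 = 146
Route C: 26 + 19 + 29 + 21 + 19 + 27 = 141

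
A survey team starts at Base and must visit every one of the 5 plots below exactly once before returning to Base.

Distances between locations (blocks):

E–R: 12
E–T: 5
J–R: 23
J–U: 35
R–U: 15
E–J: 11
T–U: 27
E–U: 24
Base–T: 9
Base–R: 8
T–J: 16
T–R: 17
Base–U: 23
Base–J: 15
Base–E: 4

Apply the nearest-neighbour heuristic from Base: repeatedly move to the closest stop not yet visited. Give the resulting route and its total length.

At Base the remaining stops are E 4, R 8, T 9, J 15, U 23; go to E.
At E the remaining stops are T 5, J 11, R 12, U 24; go to T.
At T the remaining stops are J 16, R 17, U 27; go to J.
At J the remaining stops are R 23, U 35; go to R.
At R the remaining stops are U 15; go to U.
Return U→Base: 23.
Total = 4 + 5 + 16 + 23 + 15 + 23 = 86.

86 blocks along Base → E → T → J → R → U → Base.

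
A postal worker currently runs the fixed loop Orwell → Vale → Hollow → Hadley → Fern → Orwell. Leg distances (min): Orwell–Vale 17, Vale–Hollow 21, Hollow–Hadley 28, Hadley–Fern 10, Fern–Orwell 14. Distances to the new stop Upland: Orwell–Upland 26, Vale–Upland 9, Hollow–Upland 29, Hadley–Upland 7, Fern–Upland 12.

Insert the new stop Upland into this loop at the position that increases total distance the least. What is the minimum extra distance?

Insertion cost between consecutive stops i–j is d(i,Upland) + d(Upland,j) − d(i,j):
  between Orwell and Vale: 26 + 9 − 17 = 18
  between Vale and Hollow: 9 + 29 − 21 = 17
  between Hollow and Hadley: 29 + 7 − 28 = 8
  between Hadley and Fern: 7 + 12 − 10 = 9
  between Fern and Orwell: 12 + 26 − 14 = 24
Cheapest insertion is between Hollow and Hadley, adding 8.
New total = 90 + 8 = 98.

Minimum extra distance: 8 min, inserting Upland between Hollow and Hadley.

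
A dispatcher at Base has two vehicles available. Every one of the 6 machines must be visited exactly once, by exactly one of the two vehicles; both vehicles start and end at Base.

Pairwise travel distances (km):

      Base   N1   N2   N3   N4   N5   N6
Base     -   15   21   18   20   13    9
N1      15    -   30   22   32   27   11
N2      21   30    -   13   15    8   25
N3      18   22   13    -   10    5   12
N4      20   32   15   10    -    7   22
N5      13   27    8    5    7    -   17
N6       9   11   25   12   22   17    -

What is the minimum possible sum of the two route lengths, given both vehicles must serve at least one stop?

Minimum combined distance: 97 km.

Try each way of splitting the stops between the two vehicles (each non-empty) and, for each split, find the best tour for each vehicle:
  {N1} + {N2, N3, N4, N5, N6}: 30 + 67 = 97
  {N2} + {N1, N3, N4, N5, N6}: 42 + 68 = 110
  {N1, N2} + {N3, N4, N5, N6}: 66 + 51 = 117
  {N3} + {N1, N2, N4, N5, N6}: 36 + 84 = 120
  {N1, N3} + {N2, N4, N5, N6}: 55 + 67 = 122
  {N2, N3} + {N1, N4, N5, N6}: 52 + 68 = 120
  … (31 splits in total)
Best: vehicle 1 Base → N1 → Base = 30; vehicle 2 Base → N2 → N5 → N4 → N3 → N6 → Base = 67; combined 97.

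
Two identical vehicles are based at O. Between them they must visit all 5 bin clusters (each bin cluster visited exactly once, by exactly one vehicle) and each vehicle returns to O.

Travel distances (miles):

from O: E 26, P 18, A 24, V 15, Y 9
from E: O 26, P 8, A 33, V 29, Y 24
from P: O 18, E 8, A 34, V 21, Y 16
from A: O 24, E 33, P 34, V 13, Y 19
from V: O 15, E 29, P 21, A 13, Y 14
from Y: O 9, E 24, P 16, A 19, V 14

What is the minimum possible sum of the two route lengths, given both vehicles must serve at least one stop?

Try each way of splitting the stops between the two vehicles (each non-empty) and, for each split, find the best tour for each vehicle:
  {E} + {P, A, V, Y}: 52 + 80 = 132
  {P} + {E, A, V, Y}: 36 + 94 = 130
  {E, P} + {A, V, Y}: 52 + 56 = 108
  {A} + {E, P, V, Y}: 48 + 77 = 125
  {E, A} + {P, V, Y}: 83 + 61 = 144
  {P, A} + {E, V, Y}: 76 + 77 = 153
  … (15 splits in total)
  {E, P, A, V} + {Y}: 87 + 18 = 105  ← best
Best: vehicle 1 O → P → E → A → V → O = 87; vehicle 2 O → Y → O = 18; combined 105.

Minimum combined distance: 105 miles.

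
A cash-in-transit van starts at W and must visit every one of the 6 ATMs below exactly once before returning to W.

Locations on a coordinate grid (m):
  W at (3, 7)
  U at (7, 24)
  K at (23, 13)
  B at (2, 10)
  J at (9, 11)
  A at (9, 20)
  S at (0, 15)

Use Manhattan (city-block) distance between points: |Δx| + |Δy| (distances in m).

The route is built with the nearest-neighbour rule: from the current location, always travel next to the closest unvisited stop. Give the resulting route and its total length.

At W the remaining stops are B 4, J 10, S 11, A 19, U 21, K 26; go to B.
At B the remaining stops are S 7, J 8, A 17, U 19, K 24; go to S.
At S the remaining stops are J 13, A 14, U 16, K 25; go to J.
At J the remaining stops are A 9, U 15, K 16; go to A.
At A the remaining stops are U 6, K 21; go to U.
At U the remaining stops are K 27; go to K.
Return K→W: 26.
Total = 4 + 7 + 13 + 9 + 6 + 27 + 26 = 92.

Nearest-neighbour total = 92 m; route W → B → S → J → A → U → K → W.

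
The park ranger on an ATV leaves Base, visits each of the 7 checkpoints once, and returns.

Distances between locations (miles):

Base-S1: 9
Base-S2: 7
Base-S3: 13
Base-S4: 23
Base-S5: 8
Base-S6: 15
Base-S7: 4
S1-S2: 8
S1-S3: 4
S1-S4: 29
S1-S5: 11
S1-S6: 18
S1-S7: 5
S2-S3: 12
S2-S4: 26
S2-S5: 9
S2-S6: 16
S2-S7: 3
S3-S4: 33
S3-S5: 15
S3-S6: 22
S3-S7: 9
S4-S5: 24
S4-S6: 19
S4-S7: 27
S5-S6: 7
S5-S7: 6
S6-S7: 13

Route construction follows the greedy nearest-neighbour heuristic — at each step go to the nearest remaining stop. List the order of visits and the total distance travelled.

From Base: distances to unvisited — S7=4, S2=7, S5=8, S1=9, S3=13, S6=15, S4=23. Nearest is S7 (4).
From S7: distances to unvisited — S2=3, S1=5, S5=6, S3=9, S6=13, S4=27. Nearest is S2 (3).
From S2: distances to unvisited — S1=8, S5=9, S3=12, S6=16, S4=26. Nearest is S1 (8).
From S1: distances to unvisited — S3=4, S5=11, S6=18, S4=29. Nearest is S3 (4).
From S3: distances to unvisited — S5=15, S6=22, S4=33. Nearest is S5 (15).
From S5: distances to unvisited — S6=7, S4=24. Nearest is S6 (7).
From S6: distances to unvisited — S4=19. Nearest is S4 (19).
Return S4→Base: 23.
Total = 4 + 3 + 8 + 4 + 15 + 7 + 19 + 23 = 83.

83 miles along Base → S7 → S2 → S1 → S3 → S5 → S6 → S4 → Base.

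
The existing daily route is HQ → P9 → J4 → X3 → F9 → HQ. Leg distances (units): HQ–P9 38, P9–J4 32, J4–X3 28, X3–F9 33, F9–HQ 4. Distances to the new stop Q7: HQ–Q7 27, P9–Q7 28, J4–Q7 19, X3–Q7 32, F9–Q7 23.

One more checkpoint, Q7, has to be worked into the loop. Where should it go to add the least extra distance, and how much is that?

Minimum extra distance: 15, inserting Q7 between P9 and J4.

Insertion cost between consecutive stops i–j is d(i,Q7) + d(Q7,j) − d(i,j):
  between HQ and P9: 27 + 28 − 38 = 17
  between P9 and J4: 28 + 19 − 32 = 15
  between J4 and X3: 19 + 32 − 28 = 23
  between X3 and F9: 32 + 23 − 33 = 22
  between F9 and HQ: 23 + 27 − 4 = 46
Cheapest insertion is between P9 and J4, adding 15.
New total = 135 + 15 = 150.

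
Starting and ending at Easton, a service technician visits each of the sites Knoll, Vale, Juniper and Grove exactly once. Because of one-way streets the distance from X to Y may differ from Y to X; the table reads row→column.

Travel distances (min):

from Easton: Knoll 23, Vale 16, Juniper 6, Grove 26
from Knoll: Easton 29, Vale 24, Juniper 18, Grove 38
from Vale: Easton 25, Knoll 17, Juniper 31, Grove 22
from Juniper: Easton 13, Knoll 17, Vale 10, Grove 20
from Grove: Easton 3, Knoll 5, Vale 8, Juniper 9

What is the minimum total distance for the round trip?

Easton-Knoll-Vale-Juniper-Grove-Easton: 23+24+31+20+3 = 101
Easton-Knoll-Vale-Grove-Juniper-Easton: 23+24+22+9+13 = 91
Easton-Knoll-Juniper-Vale-Grove-Easton: 23+18+10+22+3 = 76
Easton-Knoll-Juniper-Grove-Vale-Easton: 23+18+20+8+25 = 94
Easton-Knoll-Grove-Vale-Juniper-Easton: 23+38+8+31+13 = 113
Easton-Knoll-Grove-Juniper-Vale-Easton: 23+38+9+10+25 = 105
Easton-Vale-Knoll-Juniper-Grove-Easton: 16+17+18+20+3 = 74
Easton-Vale-Knoll-Grove-Juniper-Easton: 16+17+38+9+13 = 93
Easton-Vale-Juniper-Knoll-Grove-Easton: 16+31+17+38+3 = 105
Easton-Vale-Juniper-Grove-Knoll-Easton: 16+31+20+5+29 = 101
Easton-Vale-Grove-Knoll-Juniper-Easton: 16+22+5+18+13 = 74
Easton-Vale-Grove-Juniper-Knoll-Easton: 16+22+9+17+29 = 93
Easton-Juniper-Knoll-Vale-Grove-Easton: 6+17+24+22+3 = 72
Easton-Juniper-Knoll-Grove-Vale-Easton: 6+17+38+8+25 = 94
… (10 more)
The minimum is 72.
One optimal route: Easton → Juniper → Knoll → Vale → Grove → Easton.

Shortest round trip = 72 min.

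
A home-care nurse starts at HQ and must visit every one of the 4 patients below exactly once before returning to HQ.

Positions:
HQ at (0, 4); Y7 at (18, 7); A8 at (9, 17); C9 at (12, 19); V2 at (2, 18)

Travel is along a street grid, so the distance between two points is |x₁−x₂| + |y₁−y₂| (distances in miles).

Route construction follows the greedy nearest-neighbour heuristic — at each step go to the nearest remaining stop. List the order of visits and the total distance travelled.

68 miles along HQ → V2 → A8 → C9 → Y7 → HQ.

At HQ the remaining stops are V2 16, Y7 21, A8 22, C9 27; go to V2.
At V2 the remaining stops are A8 8, C9 11, Y7 27; go to A8.
At A8 the remaining stops are C9 5, Y7 19; go to C9.
At C9 the remaining stops are Y7 18; go to Y7.
Return Y7→HQ: 21.
Total = 16 + 8 + 5 + 18 + 21 = 68.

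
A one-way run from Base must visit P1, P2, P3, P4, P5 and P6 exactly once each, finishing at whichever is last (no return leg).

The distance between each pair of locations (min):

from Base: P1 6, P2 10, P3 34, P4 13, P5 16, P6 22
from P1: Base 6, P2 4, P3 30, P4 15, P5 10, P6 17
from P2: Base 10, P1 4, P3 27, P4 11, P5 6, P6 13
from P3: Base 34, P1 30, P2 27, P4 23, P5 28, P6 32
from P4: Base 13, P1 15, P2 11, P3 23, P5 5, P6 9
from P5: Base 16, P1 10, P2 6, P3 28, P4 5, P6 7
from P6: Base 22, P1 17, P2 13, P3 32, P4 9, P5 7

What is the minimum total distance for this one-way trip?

55 min — the minimum one-way total.

There are 6! = 720 possible orderings.
Base - P1 - P2 - P3 - P4 - P5 - P6: 6+4+27+23+5+7 = 72
Base - P1 - P2 - P3 - P4 - P6 - P5: 6+4+27+23+9+7 = 76
Base - P1 - P2 - P3 - P5 - P4 - P6: 6+4+27+28+5+9 = 79
Base - P1 - P2 - P3 - P5 - P6 - P4: 6+4+27+28+7+9 = 81
Base - P1 - P2 - P3 - P6 - P4 - P5: 6+4+27+32+9+5 = 83
Base - P1 - P2 - P3 - P6 - P5 - P4: 6+4+27+32+7+5 = 81
Base - P1 - P2 - P4 - P3 - P5 - P6: 6+4+11+23+28+7 = 79
Base - P1 - P2 - P4 - P3 - P6 - P5: 6+4+11+23+32+7 = 83
… (712 more)
Base - P1 - P2 - P5 - P6 - P4 - P3: 6+4+6+7+9+23 = 55  ← best
The minimum is 55.
One shortest path: Base → P1 → P2 → P5 → P6 → P4 → P3.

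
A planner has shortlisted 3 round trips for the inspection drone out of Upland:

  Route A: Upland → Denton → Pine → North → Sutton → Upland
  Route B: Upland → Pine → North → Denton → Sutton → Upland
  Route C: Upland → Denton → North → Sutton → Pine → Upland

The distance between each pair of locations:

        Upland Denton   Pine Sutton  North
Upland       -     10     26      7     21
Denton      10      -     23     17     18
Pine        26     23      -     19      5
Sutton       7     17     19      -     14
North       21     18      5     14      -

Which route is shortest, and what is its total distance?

59 — Route A is the shortest.

Route A: 10 + 23 + 5 + 14 + 7 = 59
Route B: 26 + 5 + 18 + 17 + 7 = 73
Route C: 10 + 18 + 14 + 19 + 26 = 87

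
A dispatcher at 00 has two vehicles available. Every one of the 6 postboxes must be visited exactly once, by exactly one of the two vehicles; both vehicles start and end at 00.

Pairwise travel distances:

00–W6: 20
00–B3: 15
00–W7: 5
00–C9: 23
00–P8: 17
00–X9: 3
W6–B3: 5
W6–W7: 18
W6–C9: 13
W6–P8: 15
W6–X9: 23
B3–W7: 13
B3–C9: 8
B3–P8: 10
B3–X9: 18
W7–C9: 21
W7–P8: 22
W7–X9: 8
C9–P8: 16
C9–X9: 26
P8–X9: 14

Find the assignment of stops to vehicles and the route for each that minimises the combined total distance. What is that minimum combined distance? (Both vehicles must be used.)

75 — the smallest possible combined total.

Check every non-empty split of the stops between the two vehicles; for each half take its own optimal tour:
  {W6} + {B3, W7, C9, P8, X9}: 40 + 59 = 99
  {B3} + {W6, W7, C9, P8, X9}: 30 + 69 = 99
  {W6, B3} + {W7, C9, P8, X9}: 40 + 59 = 99
  {W7} + {W6, B3, C9, P8, X9}: 10 + 66 = 76
  {W6, W7} + {B3, C9, P8, X9}: 43 + 56 = 99
  {B3, W7} + {W6, C9, P8, X9}: 33 + 66 = 99
  … (31 splits in total)
  {W6, B3, W7, C9, P8} + {X9}: 69 + 6 = 75  ← best
Best: vehicle 1 00 → W7 → W6 → B3 → C9 → P8 → 00 = 69; vehicle 2 00 → X9 → 00 = 6; combined 75.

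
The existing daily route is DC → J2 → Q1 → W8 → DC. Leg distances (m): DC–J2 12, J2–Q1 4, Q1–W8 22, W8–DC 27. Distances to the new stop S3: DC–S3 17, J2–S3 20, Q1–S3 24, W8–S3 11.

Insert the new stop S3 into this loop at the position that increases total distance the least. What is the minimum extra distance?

Adding 1 m by placing S3 on the W8–DC leg.

Insertion cost between consecutive stops i–j is d(i,S3) + d(S3,j) − d(i,j):
  between DC and J2: 17 + 20 − 12 = 25
  between J2 and Q1: 20 + 24 − 4 = 40
  between Q1 and W8: 24 + 11 − 22 = 13
  between W8 and DC: 11 + 17 − 27 = 1
Cheapest insertion is between W8 and DC, adding 1.
New total = 65 + 1 = 66.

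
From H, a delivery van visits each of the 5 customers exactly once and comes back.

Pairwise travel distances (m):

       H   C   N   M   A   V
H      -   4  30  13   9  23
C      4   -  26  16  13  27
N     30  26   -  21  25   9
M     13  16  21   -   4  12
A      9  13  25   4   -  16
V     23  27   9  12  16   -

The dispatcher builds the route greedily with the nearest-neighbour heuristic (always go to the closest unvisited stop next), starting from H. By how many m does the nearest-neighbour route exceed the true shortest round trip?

8 m longer than the optimal tour.

H: C=4, A=9, M=13, V=23, N=30 ⇒ C
C: A=13, M=16, N=26, V=27 ⇒ A
A: M=4, V=16, N=25 ⇒ M
M: V=12, N=21 ⇒ V
V: N=9 ⇒ N
NN route H → C → A → M → V → N → H costs 72.
Optimal: H → C → N → V → M → A → H costs 64 (by enumerating all 60 distinct tours).
Excess = 72 − 64 = 8.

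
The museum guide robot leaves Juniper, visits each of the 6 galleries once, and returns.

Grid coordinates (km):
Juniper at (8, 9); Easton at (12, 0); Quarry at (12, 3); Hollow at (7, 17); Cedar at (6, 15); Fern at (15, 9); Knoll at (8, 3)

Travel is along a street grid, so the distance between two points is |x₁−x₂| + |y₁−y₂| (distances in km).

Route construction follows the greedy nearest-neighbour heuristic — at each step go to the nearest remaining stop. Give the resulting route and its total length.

Juniper → [Knoll:6 / Fern:7 / Cedar:8 / Hollow:9 / Quarry:10 / Easton:13] → Knoll (6)
Knoll → [Quarry:4 / Easton:7 / Fern:13 / Cedar:14 / Hollow:15] → Quarry (4)
Quarry → [Easton:3 / Fern:9 / Cedar:18 / Hollow:19] → Easton (3)
Easton → [Fern:12 / Cedar:21 / Hollow:22] → Fern (12)
Fern → [Cedar:15 / Hollow:16] → Cedar (15)
Cedar → [Hollow:3] → Hollow (3)
Return Hollow→Juniper: 9.
Total = 6 + 4 + 3 + 12 + 15 + 3 + 9 = 52.

52 km along Juniper → Knoll → Quarry → Easton → Fern → Cedar → Hollow → Juniper.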